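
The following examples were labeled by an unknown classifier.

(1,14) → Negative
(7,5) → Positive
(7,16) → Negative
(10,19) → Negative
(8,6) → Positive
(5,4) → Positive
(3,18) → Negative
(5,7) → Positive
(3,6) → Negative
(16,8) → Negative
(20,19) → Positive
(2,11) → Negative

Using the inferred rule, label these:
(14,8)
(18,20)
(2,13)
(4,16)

Negative, Positive, Negative, Negative

'Positive' ⟺ |first − second| ≤ 2.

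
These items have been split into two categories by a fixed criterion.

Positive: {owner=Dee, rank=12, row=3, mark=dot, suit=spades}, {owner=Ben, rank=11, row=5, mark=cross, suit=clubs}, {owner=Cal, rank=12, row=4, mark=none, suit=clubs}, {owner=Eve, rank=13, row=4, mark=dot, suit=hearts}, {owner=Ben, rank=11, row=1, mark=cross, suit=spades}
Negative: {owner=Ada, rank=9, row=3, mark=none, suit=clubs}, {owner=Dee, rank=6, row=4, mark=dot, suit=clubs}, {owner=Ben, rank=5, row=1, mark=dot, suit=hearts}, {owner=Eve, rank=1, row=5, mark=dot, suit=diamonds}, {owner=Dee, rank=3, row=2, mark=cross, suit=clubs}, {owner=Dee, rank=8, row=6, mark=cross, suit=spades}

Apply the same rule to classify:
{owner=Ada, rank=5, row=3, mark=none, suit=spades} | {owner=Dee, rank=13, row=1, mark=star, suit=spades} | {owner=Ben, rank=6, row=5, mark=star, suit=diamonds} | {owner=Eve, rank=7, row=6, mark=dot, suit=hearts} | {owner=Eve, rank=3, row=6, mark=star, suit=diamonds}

A rule that fits every label: rank ≥ 11 — true of each 'Positive' example, false of each 'Negative' one.

Negative, Positive, Negative, Negative, Negative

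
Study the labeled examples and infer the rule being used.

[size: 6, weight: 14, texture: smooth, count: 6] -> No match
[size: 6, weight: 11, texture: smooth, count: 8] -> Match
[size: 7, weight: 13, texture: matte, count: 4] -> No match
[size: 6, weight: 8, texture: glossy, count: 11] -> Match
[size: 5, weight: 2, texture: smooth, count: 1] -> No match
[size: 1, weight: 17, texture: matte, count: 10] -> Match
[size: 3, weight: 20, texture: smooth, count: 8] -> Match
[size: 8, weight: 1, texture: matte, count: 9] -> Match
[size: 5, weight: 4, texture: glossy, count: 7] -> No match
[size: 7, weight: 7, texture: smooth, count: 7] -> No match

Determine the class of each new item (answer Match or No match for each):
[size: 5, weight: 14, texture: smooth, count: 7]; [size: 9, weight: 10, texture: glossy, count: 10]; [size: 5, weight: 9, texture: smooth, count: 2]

The simplest hypothesis consistent with all the labels is: count ≥ 8.
[size: 5, weight: 14, texture: smooth, count: 7]: count = 7, does not satisfy this → No match. [size: 9, weight: 10, texture: glossy, count: 10]: count = 10, meets the rule → Match. [size: 5, weight: 9, texture: smooth, count: 2]: count = 2, does not satisfy this → No match.

No match, Match, No match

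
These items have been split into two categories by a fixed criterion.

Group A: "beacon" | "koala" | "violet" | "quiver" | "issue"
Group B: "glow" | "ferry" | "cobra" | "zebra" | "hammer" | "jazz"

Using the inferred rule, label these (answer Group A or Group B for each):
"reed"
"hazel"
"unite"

Rule: has ≥ 3 vowels. This holds for each 'Group A' example and fails for each 'Group B' one.
"reed": 2 vowels, lacks this property → Group B.
"hazel": 2 vowels, lacks this property → Group B.
"unite": 3 vowels, checks out → Group A.

Group B, Group B, Group A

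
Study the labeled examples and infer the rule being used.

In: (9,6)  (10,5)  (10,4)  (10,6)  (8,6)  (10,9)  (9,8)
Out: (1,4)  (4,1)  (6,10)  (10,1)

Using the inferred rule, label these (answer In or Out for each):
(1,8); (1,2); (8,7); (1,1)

The simplest hypothesis consistent with all the labels is: first > second AND sum ≥ 14.

Out, Out, In, Out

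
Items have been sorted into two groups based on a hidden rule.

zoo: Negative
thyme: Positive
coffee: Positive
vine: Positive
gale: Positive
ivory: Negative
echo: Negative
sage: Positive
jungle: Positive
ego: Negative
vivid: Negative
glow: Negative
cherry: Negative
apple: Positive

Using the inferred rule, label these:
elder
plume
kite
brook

Negative, Positive, Positive, Negative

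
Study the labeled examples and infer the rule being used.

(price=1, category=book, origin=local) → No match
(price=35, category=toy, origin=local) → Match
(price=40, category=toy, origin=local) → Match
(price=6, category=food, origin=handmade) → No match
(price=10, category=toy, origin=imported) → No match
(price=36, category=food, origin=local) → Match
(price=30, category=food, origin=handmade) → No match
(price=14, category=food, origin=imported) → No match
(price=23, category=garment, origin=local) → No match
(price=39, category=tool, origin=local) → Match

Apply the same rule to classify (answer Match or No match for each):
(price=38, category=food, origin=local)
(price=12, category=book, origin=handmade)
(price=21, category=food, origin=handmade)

The distinguishing property — price ≥ 35 — holds for all the 'Match' cases and none of the 'No match' cases.
(price=38, category=food, origin=local) → price = 38 → Match. (price=12, category=book, origin=handmade) → price = 12 → No match. (price=21, category=food, origin=handmade) → price = 21 → No match.

Match, No match, No match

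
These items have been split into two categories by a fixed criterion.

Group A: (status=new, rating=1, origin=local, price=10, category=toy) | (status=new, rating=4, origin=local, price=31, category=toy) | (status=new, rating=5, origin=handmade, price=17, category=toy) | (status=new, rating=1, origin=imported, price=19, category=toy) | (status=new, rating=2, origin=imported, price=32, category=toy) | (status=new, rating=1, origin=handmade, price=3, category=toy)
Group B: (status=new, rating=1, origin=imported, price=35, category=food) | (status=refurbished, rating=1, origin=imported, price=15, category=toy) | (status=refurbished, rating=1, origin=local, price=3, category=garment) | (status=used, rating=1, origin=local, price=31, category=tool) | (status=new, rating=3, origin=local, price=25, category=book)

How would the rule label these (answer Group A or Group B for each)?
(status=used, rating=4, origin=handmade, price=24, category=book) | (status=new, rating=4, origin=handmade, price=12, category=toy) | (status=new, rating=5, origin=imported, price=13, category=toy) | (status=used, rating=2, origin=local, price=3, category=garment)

One predicate separates the groups cleanly: status is new AND category is toy.
(status=used, rating=4, origin=handmade, price=24, category=book) — status is used, category is book, hence Group B. (status=new, rating=4, origin=handmade, price=12, category=toy) — status is new, category is toy, hence Group A. (status=new, rating=5, origin=imported, price=13, category=toy) — status is new, category is toy, hence Group A. (status=used, rating=2, origin=local, price=3, category=garment) — status is used, category is garment, hence Group B.

Group B, Group A, Group A, Group B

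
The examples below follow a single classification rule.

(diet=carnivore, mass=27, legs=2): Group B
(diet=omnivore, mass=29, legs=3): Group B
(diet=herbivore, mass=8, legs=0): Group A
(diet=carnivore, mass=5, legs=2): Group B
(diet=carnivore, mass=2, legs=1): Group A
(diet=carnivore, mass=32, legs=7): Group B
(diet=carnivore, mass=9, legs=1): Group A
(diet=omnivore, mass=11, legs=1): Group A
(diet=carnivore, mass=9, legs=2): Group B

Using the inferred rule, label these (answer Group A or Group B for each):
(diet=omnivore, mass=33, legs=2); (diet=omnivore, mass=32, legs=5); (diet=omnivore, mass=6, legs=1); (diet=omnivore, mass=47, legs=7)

All 'Group A' examples share one property — legs ≤ 1 — and every 'Group B' example lacks it.
(diet=omnivore, mass=33, legs=2): legs = 2, fails the rule → Group B.
(diet=omnivore, mass=32, legs=5): legs = 5, fails the rule → Group B.
(diet=omnivore, mass=6, legs=1): legs = 1, checks out → Group A.
(diet=omnivore, mass=47, legs=7): legs = 7, fails the rule → Group B.

Group B, Group B, Group A, Group B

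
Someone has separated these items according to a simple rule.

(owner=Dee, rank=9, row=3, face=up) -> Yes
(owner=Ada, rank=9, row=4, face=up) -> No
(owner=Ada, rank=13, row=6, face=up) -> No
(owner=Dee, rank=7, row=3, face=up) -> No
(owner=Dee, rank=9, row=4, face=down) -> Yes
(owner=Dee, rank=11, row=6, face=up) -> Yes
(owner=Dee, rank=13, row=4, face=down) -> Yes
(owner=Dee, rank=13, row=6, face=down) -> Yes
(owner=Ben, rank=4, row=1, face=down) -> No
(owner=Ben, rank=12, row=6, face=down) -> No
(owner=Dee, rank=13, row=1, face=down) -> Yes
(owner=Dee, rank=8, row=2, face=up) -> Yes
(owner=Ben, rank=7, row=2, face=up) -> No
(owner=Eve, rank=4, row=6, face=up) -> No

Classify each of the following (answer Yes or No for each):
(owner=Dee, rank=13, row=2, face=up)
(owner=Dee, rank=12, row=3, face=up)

Yes, Yes

The simplest hypothesis consistent with all the labels is: owner is Dee AND rank ≥ 8.
(owner=Dee, rank=13, row=2, face=up) — owner is Dee, rank = 13, hence Yes.
(owner=Dee, rank=12, row=3, face=up) — owner is Dee, rank = 12, hence Yes.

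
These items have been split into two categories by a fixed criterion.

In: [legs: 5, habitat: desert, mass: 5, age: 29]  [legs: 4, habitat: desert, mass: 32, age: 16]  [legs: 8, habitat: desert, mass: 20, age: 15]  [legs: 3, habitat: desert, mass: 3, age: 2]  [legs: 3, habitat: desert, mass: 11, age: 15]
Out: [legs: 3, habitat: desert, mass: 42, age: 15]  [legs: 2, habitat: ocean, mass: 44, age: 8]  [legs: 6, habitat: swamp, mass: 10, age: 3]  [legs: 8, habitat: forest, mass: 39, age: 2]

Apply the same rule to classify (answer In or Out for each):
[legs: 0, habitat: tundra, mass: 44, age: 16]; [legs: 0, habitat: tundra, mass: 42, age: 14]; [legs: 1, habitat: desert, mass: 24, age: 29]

Out, Out, In

The pattern is that an item is 'In' exactly when: habitat is desert AND mass ≤ 32.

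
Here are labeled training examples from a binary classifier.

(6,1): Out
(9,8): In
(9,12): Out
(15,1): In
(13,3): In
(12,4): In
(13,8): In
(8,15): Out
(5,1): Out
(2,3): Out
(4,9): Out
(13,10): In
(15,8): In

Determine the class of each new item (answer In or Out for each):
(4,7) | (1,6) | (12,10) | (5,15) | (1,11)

Rule: first > second AND sum ≥ 13. This holds for each 'In' example and fails for each 'Out' one.
(4,7): 4 < 7, 4+7 = 11, does not pass → Out.
(1,6): 1 < 6, 1+6 = 7, does not pass → Out.
(12,10): 12 > 10, 12+10 = 22, fits → In.
(5,15): 5 < 15, 5+15 = 20, does not pass → Out.
(1,11): 1 < 11, 1+11 = 12, does not pass → Out.

Out, Out, In, Out, Out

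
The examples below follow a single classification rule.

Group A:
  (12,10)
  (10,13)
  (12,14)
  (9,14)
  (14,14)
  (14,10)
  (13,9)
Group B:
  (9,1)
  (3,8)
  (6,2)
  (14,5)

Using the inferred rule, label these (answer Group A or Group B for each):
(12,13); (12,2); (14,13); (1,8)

Group A, Group B, Group A, Group B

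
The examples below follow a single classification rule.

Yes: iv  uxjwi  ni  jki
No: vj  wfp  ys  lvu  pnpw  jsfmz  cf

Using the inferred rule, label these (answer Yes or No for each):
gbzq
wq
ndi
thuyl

A rule that fits every label: contains 'i' — true of each 'Yes' example, false of each 'No' one.
gbzq: no 'i' — doesn't match, so No. wq: no 'i' — doesn't match, so No. ndi: has 'i' — fits, so Yes. thuyl: no 'i' — doesn't match, so No.

No, No, Yes, No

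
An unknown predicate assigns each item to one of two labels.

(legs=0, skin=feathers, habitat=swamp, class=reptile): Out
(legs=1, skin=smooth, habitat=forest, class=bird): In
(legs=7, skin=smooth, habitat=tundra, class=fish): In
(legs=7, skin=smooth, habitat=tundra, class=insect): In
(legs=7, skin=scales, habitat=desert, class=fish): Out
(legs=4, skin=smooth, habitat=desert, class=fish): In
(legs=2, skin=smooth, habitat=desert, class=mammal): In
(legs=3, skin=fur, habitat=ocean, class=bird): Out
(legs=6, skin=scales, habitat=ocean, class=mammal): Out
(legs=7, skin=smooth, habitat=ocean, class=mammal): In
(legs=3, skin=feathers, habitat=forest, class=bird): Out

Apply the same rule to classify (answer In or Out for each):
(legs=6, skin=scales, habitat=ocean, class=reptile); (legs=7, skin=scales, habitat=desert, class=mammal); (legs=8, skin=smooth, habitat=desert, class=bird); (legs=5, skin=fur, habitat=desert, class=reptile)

A rule that fits every label: skin is smooth — true of each 'In' example, false of each 'Out' one.
(legs=6, skin=scales, habitat=ocean, class=reptile): skin is scales, does not fit → Out.
(legs=7, skin=scales, habitat=desert, class=mammal): skin is scales, does not fit → Out.
(legs=8, skin=smooth, habitat=desert, class=bird): skin is smooth, satisfies this → In.
(legs=5, skin=fur, habitat=desert, class=reptile): skin is fur, does not fit → Out.

Out, Out, In, Out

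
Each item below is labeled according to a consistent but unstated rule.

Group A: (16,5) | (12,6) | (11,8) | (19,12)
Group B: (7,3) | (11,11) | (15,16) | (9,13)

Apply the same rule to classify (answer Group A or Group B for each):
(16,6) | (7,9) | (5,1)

The pattern is that an item is 'Group A' exactly when: first > second AND sum ≥ 18.
Group A: (16,6), since 16 > 6, 16+6 = 22. Group B: (7,9), since 7 < 9, 7+9 = 16. Group B: (5,1), since 5 > 1, 5+1 = 6.

Group A, Group B, Group B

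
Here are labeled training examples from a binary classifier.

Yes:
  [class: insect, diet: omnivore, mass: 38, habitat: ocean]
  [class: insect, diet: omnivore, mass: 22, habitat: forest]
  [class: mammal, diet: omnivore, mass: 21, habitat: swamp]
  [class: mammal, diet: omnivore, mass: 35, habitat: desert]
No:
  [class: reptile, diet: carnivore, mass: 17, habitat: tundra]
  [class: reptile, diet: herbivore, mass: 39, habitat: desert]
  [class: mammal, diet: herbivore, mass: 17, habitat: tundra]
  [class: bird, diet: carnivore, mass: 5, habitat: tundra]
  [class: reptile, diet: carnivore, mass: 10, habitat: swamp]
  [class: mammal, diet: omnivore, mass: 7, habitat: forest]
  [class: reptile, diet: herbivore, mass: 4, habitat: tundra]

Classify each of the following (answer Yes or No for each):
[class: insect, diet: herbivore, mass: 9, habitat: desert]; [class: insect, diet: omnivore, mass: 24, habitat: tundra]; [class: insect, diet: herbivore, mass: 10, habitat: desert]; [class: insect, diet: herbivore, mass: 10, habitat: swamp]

No, Yes, No, No

The common property of the 'Yes' items is: diet is omnivore AND mass ≥ 10. No 'No' item has it.
[class: insect, diet: herbivore, mass: 9, habitat: desert]: diet is herbivore, mass = 9 — doesn't qualify, so No. [class: insect, diet: omnivore, mass: 24, habitat: tundra]: diet is omnivore, mass = 24 — qualifies, so Yes. [class: insect, diet: herbivore, mass: 10, habitat: desert]: diet is herbivore, mass = 10 — doesn't qualify, so No. [class: insect, diet: herbivore, mass: 10, habitat: swamp]: diet is herbivore, mass = 10 — doesn't qualify, so No.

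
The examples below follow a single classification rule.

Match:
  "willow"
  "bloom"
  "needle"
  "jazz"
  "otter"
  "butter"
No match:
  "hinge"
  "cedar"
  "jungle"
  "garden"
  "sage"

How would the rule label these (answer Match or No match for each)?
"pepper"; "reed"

The classifier is using: has a double letter.
"pepper": 'pp' doubled, checks out → Match. "reed": 'ee' doubled, checks out → Match.

Match, Match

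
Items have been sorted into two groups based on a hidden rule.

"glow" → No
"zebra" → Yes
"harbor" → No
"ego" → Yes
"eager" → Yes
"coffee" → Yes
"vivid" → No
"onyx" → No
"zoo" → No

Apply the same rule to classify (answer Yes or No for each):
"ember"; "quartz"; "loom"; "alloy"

The classifier is using: contains 'e'.
"ember" → has 'e' → Yes.
"quartz" → no 'e' → No.
"loom" → no 'e' → No.
"alloy" → no 'e' → No.

Yes, No, No, No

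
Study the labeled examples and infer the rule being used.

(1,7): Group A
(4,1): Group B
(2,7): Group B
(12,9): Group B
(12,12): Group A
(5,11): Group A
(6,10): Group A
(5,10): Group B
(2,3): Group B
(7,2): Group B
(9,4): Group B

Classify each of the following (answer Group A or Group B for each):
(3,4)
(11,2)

The rule appears to be: sum is even.

Group B, Group B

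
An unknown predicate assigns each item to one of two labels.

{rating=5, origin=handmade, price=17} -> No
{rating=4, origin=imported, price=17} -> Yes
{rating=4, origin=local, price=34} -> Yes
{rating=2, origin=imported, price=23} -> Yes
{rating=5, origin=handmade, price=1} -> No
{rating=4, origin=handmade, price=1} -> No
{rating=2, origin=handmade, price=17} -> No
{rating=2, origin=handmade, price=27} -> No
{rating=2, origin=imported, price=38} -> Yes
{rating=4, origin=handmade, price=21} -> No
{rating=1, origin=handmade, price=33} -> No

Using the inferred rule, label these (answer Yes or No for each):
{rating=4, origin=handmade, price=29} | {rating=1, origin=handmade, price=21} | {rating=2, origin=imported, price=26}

The common property of the 'Yes' items is: origin is not handmade. No 'No' item has it.

No, No, Yes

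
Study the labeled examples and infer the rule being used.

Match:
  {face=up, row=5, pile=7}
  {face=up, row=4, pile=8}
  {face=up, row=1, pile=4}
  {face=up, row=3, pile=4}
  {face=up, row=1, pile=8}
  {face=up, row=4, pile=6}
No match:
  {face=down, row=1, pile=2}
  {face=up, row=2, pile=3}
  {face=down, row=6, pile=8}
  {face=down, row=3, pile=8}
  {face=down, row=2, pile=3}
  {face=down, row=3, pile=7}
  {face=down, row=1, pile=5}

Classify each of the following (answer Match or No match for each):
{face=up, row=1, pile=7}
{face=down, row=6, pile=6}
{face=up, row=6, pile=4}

Match, No match, Match

A rule that fits every label: face is up AND pile ≥ 4 — true of each 'Match' example, false of each 'No match' one.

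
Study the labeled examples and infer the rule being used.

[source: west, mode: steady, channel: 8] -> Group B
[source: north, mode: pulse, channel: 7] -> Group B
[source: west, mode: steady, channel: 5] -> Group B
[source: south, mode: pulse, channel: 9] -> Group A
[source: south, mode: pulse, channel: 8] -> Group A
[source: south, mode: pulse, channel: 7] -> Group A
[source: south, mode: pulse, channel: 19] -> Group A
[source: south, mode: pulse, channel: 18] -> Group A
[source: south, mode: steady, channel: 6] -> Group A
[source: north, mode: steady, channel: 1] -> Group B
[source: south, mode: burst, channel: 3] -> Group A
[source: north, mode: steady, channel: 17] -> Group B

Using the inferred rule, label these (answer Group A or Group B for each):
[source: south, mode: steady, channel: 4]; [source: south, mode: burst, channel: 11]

One predicate separates the groups cleanly: source is south.
Group A: [source: south, mode: steady, channel: 4], since source is south. Group A: [source: south, mode: burst, channel: 11], since source is south.

Group A, Group A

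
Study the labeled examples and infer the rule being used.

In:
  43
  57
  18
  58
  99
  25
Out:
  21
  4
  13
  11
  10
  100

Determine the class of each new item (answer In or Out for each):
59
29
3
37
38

The classifier is using: digit sum ≥ 5.

In, In, Out, In, In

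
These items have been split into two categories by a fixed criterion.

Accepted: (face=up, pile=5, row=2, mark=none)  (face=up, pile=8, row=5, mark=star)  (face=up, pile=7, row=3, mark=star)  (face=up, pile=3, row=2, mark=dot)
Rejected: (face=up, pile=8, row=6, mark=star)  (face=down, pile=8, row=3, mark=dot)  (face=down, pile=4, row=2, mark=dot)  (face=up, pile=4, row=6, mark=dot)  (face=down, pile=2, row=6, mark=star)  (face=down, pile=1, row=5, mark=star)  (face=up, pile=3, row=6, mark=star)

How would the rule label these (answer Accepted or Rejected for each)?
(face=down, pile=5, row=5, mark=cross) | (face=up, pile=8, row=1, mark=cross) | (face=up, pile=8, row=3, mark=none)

The distinguishing property — face is up AND row ≤ 5 — holds for all the 'Accepted' cases and none of the 'Rejected' cases.
Rejected: (face=down, pile=5, row=5, mark=cross), since face is down, row = 5. Accepted: (face=up, pile=8, row=1, mark=cross), since face is up, row = 1. Accepted: (face=up, pile=8, row=3, mark=none), since face is up, row = 3.

Rejected, Accepted, Accepted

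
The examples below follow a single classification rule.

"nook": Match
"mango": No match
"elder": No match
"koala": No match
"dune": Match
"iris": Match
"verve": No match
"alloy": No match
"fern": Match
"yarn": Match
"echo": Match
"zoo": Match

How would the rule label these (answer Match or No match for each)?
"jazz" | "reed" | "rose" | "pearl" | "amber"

One predicate separates the groups cleanly: length ≤ 4.
"jazz": length 4, passes → Match. "reed": length 4, passes → Match. "rose": length 4, passes → Match. "pearl": length 5, doesn't match → No match. "amber": length 5, doesn't match → No match.

Match, Match, Match, No match, No match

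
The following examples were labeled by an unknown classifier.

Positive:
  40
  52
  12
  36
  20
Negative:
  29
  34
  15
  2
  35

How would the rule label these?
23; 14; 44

Negative, Negative, Positive

The distinguishing property — multiple of 4 — holds for all the 'Positive' cases and none of the 'Negative' cases.
23: 23 = 4·5 + 3, fails this test → Negative.
14: 14 = 4·3 + 2, fails this test → Negative.
44: 44 = 4·11, has this property → Positive.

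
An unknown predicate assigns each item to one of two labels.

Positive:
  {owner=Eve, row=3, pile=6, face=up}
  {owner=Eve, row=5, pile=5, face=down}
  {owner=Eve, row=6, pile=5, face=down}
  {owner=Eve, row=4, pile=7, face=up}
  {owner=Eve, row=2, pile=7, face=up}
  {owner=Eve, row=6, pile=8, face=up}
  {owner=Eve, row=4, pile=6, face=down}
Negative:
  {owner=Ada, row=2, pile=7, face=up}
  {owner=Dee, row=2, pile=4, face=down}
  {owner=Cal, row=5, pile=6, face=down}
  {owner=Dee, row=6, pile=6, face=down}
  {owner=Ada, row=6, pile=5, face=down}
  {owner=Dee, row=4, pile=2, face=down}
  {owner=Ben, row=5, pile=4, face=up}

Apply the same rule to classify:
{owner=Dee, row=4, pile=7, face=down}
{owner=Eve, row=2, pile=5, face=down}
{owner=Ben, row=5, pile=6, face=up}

Negative, Positive, Negative

All 'Positive' examples share one property — owner is Eve — and every 'Negative' example lacks it.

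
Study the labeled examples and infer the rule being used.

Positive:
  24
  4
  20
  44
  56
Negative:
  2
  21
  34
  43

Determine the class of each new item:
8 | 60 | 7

The common property of the 'Positive' items is: multiple of 4. No 'Negative' item has it.
Positive: 8, since 8 = 4·2. Positive: 60, since 60 = 4·15. Negative: 7, since 7 = 4·1 + 3.

Positive, Positive, Negative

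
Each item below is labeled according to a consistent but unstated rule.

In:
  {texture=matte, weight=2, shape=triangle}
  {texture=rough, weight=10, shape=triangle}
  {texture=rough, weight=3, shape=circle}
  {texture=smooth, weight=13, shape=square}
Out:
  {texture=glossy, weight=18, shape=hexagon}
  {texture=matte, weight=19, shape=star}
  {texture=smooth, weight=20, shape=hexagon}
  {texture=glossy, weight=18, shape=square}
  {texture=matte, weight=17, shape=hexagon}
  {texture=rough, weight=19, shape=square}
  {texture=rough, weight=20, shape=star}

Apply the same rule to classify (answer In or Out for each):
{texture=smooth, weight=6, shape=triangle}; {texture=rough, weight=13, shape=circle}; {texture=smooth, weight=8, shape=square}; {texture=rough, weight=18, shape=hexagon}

In, In, In, Out

The common property of the 'In' items is: weight ≤ 13. No 'Out' item has it.
{texture=smooth, weight=6, shape=triangle} → weight = 6 → In. {texture=rough, weight=13, shape=circle} → weight = 13 → In. {texture=smooth, weight=8, shape=square} → weight = 8 → In. {texture=rough, weight=18, shape=hexagon} → weight = 18 → Out.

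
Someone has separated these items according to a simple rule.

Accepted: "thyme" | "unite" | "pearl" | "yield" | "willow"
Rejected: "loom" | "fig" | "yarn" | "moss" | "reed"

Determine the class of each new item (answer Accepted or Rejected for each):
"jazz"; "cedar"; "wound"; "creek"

The common property of the 'Accepted' items is: length ≥ 5. No 'Rejected' item has it.

Rejected, Accepted, Accepted, Accepted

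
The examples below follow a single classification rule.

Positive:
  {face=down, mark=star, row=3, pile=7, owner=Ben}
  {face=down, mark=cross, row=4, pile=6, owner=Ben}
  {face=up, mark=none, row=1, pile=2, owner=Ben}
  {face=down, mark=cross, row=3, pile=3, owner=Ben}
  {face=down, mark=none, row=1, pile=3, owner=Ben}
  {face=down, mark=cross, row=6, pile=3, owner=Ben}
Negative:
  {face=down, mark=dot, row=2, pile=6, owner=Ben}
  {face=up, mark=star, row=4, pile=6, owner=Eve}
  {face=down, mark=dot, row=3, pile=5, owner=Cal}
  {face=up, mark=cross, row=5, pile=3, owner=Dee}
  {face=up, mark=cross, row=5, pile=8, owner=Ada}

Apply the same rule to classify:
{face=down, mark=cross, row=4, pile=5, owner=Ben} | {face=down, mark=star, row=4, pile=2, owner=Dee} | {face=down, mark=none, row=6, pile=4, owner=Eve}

Positive, Negative, Negative

The common property of the 'Positive' items is: owner is Ben AND row ≠ 2. No 'Negative' item has it.
{face=down, mark=cross, row=4, pile=5, owner=Ben}: Positive (owner is Ben, row = 4). {face=down, mark=star, row=4, pile=2, owner=Dee}: Negative (owner is Dee, row = 4). {face=down, mark=none, row=6, pile=4, owner=Eve}: Negative (owner is Eve, row = 6).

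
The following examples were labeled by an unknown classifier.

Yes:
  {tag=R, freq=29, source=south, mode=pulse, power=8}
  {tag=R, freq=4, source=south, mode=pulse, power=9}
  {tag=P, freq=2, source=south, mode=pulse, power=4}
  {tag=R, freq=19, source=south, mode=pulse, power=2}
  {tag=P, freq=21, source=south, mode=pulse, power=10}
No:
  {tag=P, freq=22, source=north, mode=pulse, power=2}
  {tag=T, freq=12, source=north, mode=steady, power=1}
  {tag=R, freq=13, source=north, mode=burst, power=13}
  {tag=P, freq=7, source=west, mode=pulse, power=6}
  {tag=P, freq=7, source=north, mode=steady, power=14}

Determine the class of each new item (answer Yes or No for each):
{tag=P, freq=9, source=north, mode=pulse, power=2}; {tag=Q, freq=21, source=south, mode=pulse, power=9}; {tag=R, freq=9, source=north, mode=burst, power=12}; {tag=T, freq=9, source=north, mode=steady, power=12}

A rule that fits every label: source is south — true of each 'Yes' example, false of each 'No' one.
{tag=P, freq=9, source=north, mode=pulse, power=2}: No (source is north).
{tag=Q, freq=21, source=south, mode=pulse, power=9}: Yes (source is south).
{tag=R, freq=9, source=north, mode=burst, power=12}: No (source is north).
{tag=T, freq=9, source=north, mode=steady, power=12}: No (source is north).

No, Yes, No, No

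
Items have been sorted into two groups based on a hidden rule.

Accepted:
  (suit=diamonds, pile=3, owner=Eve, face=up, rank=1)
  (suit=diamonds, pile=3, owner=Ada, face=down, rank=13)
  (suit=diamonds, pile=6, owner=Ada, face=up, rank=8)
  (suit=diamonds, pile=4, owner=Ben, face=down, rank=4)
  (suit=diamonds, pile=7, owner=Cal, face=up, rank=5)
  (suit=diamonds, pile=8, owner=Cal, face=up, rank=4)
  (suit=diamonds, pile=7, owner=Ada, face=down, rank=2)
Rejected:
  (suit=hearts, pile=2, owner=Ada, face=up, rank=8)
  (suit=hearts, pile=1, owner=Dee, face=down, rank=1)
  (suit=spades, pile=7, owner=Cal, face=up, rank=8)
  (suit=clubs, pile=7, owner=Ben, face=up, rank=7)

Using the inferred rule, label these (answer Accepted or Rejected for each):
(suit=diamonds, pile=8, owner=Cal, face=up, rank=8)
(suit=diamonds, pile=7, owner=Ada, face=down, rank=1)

Accepted, Accepted

The pattern is that an item is 'Accepted' exactly when: suit is diamonds.
(suit=diamonds, pile=8, owner=Cal, face=up, rank=8): suit is diamonds — meets the rule, so Accepted. (suit=diamonds, pile=7, owner=Ada, face=down, rank=1): suit is diamonds — meets the rule, so Accepted.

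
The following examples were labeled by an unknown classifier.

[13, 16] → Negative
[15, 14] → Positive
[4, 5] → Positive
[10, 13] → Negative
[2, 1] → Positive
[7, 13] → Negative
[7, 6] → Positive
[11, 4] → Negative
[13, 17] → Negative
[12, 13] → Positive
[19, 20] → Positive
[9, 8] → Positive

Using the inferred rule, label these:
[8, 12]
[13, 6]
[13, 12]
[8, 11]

Negative, Negative, Positive, Negative

The rule appears to be: |first − second| ≤ 1.
[8, 12]: |8−12| = 4 — doesn't qualify, so Negative. [13, 6]: |13−6| = 7 — doesn't qualify, so Negative. [13, 12]: |13−12| = 1 — passes, so Positive. [8, 11]: |8−11| = 3 — doesn't qualify, so Negative.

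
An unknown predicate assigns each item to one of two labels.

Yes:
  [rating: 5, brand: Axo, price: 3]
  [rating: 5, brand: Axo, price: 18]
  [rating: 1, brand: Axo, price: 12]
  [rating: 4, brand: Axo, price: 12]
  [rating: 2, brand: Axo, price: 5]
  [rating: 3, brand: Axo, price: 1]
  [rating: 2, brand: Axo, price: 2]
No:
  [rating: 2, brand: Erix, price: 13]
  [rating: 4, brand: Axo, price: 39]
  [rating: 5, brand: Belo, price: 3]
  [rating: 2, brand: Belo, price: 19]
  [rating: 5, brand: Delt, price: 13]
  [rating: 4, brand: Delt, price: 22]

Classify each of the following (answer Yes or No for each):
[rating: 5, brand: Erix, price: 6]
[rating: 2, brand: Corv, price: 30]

No, No

The distinguishing property — brand is Axo AND price ≤ 18 — holds for all the 'Yes' cases and none of the 'No' cases.
[rating: 5, brand: Erix, price: 6] — brand is Erix, price = 6, hence No.
[rating: 2, brand: Corv, price: 30] — brand is Corv, price = 30, hence No.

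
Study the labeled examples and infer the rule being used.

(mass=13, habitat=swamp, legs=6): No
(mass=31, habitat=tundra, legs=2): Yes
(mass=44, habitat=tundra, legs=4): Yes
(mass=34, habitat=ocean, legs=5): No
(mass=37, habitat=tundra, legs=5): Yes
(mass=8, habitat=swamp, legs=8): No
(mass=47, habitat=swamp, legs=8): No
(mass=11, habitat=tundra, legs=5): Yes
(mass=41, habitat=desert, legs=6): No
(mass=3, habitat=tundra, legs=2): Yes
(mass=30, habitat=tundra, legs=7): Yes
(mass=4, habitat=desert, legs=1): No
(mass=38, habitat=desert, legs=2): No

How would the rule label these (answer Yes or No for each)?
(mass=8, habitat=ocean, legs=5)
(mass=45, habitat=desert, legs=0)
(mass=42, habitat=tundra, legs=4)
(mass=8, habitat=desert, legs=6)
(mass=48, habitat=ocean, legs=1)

No, No, Yes, No, No

Every 'Yes' example satisfies: habitat is tundra. None of the 'No' examples do.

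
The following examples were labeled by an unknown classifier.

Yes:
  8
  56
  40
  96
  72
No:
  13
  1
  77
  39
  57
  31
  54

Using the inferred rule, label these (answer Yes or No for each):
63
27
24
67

No, No, Yes, No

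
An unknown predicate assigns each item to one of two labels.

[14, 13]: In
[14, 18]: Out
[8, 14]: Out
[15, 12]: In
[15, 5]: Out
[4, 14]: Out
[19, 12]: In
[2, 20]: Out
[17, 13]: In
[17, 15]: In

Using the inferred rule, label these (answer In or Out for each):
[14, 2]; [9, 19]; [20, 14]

Out, Out, In

The rule appears to be: first > second AND sum ≥ 22.
[14, 2] → 14 > 2, 14+2 = 16 → Out.
[9, 19] → 9 < 19, 9+19 = 28 → Out.
[20, 14] → 20 > 14, 20+14 = 34 → In.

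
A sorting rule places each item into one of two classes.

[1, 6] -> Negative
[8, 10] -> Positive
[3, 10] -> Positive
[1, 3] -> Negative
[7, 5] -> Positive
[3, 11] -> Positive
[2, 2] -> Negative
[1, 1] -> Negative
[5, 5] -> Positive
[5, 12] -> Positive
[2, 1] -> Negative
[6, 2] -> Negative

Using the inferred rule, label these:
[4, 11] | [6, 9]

The distinguishing property — sum ≥ 10 — holds for all the 'Positive' cases and none of the 'Negative' cases.
[4, 11] — 4+11 = 15, hence Positive. [6, 9] — 6+9 = 15, hence Positive.

Positive, Positive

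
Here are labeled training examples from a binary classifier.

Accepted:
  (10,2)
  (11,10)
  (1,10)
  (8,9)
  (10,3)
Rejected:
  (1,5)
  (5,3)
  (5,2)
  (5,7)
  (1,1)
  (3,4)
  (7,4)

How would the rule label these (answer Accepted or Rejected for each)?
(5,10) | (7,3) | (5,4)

Accepted, Rejected, Rejected

The common property of the 'Accepted' items is: max ≥ 8. No 'Rejected' item has it.
(5,10): max 10 — matches, so Accepted.
(7,3): max 7 — fails this test, so Rejected.
(5,4): max 5 — fails this test, so Rejected.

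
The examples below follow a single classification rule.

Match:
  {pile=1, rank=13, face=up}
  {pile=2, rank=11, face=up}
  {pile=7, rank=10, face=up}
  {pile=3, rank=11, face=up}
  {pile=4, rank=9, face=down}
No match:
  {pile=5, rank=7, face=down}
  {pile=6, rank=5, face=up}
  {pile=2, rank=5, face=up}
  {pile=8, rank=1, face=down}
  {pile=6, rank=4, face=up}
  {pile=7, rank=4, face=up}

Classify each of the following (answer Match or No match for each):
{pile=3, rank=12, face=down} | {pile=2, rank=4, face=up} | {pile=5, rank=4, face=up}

Match, No match, No match

The classifier is using: rank ≥ 9.
{pile=3, rank=12, face=down}: rank = 12 — checks out, so Match.
{pile=2, rank=4, face=up}: rank = 4 — fails the rule, so No match.
{pile=5, rank=4, face=up}: rank = 4 — fails the rule, so No match.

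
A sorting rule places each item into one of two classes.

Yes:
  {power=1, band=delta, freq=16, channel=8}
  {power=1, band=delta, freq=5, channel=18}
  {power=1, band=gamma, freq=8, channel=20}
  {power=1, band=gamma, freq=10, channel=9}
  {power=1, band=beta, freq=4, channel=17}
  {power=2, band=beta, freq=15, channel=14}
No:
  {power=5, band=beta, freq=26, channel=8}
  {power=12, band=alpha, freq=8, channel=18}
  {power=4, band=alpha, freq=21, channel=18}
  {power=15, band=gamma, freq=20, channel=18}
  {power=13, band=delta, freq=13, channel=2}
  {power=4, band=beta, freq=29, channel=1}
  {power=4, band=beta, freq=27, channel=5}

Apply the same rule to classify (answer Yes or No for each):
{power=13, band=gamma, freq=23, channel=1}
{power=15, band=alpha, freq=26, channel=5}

No, No

One predicate separates the groups cleanly: power ≤ 2.
{power=13, band=gamma, freq=23, channel=1}: No (power = 13).
{power=15, band=alpha, freq=26, channel=5}: No (power = 15).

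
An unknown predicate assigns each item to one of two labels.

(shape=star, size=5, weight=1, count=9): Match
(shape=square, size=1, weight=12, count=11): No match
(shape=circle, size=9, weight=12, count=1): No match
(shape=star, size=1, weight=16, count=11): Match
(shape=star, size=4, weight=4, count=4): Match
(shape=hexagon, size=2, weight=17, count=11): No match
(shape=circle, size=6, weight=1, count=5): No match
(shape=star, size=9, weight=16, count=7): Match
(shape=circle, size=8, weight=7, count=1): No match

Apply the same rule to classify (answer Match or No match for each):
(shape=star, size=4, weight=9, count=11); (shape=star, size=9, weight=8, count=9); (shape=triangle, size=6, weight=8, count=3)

Match, Match, No match

The common property of the 'Match' items is: shape is star. No 'No match' item has it.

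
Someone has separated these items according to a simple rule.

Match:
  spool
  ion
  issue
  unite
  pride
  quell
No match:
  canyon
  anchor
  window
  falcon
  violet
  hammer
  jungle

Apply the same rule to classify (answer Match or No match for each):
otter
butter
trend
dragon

Match, No match, Match, No match

The classifier is using: odd length.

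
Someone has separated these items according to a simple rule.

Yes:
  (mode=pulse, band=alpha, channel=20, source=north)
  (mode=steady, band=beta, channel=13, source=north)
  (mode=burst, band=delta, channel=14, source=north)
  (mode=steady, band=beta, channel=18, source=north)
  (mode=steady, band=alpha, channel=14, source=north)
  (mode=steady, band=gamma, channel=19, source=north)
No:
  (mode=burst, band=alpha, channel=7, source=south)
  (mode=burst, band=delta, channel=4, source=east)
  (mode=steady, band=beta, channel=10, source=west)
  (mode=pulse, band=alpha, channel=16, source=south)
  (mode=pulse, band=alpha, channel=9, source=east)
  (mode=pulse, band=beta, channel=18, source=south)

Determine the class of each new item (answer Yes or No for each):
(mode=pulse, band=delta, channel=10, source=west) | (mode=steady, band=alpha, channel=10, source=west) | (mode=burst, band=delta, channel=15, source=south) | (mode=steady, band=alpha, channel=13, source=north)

No, No, No, Yes

One predicate separates the groups cleanly: source is north.
No: (mode=pulse, band=delta, channel=10, source=west), since source is west.
No: (mode=steady, band=alpha, channel=10, source=west), since source is west.
No: (mode=burst, band=delta, channel=15, source=south), since source is south.
Yes: (mode=steady, band=alpha, channel=13, source=north), since source is north.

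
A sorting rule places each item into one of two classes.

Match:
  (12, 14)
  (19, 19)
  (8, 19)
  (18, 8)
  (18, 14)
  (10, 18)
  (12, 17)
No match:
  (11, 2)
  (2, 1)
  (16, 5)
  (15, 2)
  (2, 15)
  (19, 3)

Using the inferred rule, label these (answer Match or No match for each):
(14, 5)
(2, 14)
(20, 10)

'Match' ⟺ sum ≥ 26.

No match, No match, Match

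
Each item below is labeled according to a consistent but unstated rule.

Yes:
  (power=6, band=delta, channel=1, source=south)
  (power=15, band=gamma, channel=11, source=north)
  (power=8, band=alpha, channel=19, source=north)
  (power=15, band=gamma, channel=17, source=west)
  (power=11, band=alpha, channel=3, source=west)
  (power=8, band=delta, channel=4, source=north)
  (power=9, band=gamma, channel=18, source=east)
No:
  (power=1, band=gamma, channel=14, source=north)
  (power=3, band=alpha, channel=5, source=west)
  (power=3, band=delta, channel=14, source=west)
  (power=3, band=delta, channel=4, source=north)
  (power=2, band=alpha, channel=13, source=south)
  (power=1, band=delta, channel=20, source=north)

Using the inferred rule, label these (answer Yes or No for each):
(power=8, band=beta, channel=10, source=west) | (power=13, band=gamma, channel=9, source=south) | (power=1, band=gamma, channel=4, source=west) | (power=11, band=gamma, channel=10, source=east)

The common property of the 'Yes' items is: power ≥ 6. No 'No' item has it.
(power=8, band=beta, channel=10, source=west): power = 8 — satisfies this, so Yes. (power=13, band=gamma, channel=9, source=south): power = 13 — satisfies this, so Yes. (power=1, band=gamma, channel=4, source=west): power = 1 — does not satisfy this, so No. (power=11, band=gamma, channel=10, source=east): power = 11 — satisfies this, so Yes.

Yes, Yes, No, Yes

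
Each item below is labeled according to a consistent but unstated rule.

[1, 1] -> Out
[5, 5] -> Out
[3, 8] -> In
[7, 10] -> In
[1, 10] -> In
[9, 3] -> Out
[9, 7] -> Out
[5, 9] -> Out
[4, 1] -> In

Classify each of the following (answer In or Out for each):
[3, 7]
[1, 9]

Out, Out

The common property of the 'In' items is: sum is odd. No 'Out' item has it.
Out: [3, 7], since 3+7 = 10.
Out: [1, 9], since 1+9 = 10.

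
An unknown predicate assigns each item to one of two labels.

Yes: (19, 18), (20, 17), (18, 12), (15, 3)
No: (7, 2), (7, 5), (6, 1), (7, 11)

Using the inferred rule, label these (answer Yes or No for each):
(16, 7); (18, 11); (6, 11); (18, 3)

Yes, Yes, No, Yes

The distinguishing property — first ≥ 11 — holds for all the 'Yes' cases and none of the 'No' cases.
(16, 7) → first 16 → Yes. (18, 11) → first 18 → Yes. (6, 11) → first 6 → No. (18, 3) → first 18 → Yes.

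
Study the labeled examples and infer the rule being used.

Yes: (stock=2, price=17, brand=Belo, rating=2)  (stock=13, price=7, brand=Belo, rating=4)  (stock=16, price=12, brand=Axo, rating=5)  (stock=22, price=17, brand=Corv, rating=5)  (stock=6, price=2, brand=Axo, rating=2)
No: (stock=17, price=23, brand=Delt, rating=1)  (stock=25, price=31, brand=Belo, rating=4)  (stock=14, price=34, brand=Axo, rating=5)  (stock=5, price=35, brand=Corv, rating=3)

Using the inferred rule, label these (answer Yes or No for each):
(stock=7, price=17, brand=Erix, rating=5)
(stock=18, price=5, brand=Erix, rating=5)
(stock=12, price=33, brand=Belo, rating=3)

The distinguishing property — price ≤ 17 — holds for all the 'Yes' cases and none of the 'No' cases.

Yes, Yes, No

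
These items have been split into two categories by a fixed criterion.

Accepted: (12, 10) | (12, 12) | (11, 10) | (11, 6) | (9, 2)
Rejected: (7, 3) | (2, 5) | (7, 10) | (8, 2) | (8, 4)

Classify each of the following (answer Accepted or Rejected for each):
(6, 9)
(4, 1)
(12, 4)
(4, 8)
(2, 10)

Rejected, Rejected, Accepted, Rejected, Rejected

The distinguishing property — first ≥ 9 — holds for all the 'Accepted' cases and none of the 'Rejected' cases.
(6, 9): first 6 — fails the rule, so Rejected.
(4, 1): first 4 — fails the rule, so Rejected.
(12, 4): first 12 — fits, so Accepted.
(4, 8): first 4 — fails the rule, so Rejected.
(2, 10): first 2 — fails the rule, so Rejected.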